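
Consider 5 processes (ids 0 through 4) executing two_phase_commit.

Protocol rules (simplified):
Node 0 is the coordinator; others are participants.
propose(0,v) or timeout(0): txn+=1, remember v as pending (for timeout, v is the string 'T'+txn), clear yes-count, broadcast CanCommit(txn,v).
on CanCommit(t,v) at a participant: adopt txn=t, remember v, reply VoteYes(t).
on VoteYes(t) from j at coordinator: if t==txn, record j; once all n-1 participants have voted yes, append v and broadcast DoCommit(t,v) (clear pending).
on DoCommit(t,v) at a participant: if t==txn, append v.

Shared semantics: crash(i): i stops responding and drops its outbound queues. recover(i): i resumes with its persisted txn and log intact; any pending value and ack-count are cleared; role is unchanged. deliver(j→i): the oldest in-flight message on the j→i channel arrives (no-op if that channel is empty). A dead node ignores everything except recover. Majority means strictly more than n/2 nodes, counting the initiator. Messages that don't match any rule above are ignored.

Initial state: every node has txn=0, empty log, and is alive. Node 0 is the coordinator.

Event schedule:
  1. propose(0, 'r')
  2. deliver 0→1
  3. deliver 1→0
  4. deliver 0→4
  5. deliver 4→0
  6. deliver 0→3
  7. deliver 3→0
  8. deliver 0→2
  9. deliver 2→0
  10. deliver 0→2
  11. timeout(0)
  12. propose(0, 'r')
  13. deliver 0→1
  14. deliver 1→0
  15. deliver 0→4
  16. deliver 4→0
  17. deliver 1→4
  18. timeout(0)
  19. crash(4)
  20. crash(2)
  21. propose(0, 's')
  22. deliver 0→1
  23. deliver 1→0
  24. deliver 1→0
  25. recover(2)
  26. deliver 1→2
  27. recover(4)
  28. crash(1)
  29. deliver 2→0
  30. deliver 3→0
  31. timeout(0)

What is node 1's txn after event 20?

1

e1 propose(0,'r'): 0[coor,t=1,-]
e2 deliver 0→1: 1[part,t=1,-]
e3 deliver 1→0: ·
e4 deliver 0→4: 4[part,t=1,-]
e5 deliver 4→0: ·
e6 deliver 0→3: 3[part,t=1,-]
e7 deliver 3→0: ·
e8 deliver 0→2: 2[part,t=1,-]
e9 deliver 2→0: 0[coor,t=1,r]
e10 deliver 0→2: 2[part,t=1,r]
e11 timeout(0): 0[coor,t=2,r]
e12 propose(0,'r'): 0[coor,t=3,r]
e13 deliver 0→1: 1[part,t=1,r]
e14 deliver 1→0: ·
e15 deliver 0→4: 4[part,t=1,r]
e16 deliver 4→0: ·
e17 deliver 1→4: ·
e18 timeout(0): 0[coor,t=4,r]
e19 crash(4): 4[✗part,t=1,r]
e20 crash(2): 2[✗part,t=1,r]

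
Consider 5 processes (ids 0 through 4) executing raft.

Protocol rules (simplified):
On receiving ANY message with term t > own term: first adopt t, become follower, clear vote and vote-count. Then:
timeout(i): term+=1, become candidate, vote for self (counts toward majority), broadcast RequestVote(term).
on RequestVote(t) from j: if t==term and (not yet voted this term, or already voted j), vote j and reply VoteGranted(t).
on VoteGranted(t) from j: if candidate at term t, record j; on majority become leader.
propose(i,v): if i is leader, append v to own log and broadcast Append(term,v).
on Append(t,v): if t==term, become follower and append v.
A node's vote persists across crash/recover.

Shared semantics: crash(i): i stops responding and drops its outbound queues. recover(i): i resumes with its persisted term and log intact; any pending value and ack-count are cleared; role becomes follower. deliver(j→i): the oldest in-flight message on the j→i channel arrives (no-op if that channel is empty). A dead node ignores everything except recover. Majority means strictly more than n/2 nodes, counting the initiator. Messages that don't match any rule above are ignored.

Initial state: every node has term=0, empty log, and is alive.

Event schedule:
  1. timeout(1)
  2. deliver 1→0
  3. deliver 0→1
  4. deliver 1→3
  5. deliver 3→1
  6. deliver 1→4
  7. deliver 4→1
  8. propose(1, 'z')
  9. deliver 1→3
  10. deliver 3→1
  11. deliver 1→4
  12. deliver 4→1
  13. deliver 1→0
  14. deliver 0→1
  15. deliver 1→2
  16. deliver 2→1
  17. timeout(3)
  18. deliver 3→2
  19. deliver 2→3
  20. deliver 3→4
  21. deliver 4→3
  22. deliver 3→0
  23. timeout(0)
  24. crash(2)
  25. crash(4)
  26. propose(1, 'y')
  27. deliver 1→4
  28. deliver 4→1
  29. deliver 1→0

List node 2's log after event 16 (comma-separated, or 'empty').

empty

1. timeout(1):  <1:cand t1 ->
2. deliver 1→0:  <0:foll t1 ->
3. deliver 0→1:  nop
4. deliver 1→3:  <3:foll t1 ->
5. deliver 3→1:  <1:lead t1 ->
6. deliver 1→4:  <4:foll t1 ->
7. deliver 4→1:  nop
8. propose(1,'z'):  <1:lead t1 z>
9. deliver 1→3:  <3:foll t1 z>
10. deliver 3→1:  nop
11. deliver 1→4:  <4:foll t1 z>
12. deliver 4→1:  nop
13. deliver 1→0:  <0:foll t1 z>
14. deliver 0→1:  nop
15. deliver 1→2:  <2:foll t1 ->
16. deliver 2→1:  nop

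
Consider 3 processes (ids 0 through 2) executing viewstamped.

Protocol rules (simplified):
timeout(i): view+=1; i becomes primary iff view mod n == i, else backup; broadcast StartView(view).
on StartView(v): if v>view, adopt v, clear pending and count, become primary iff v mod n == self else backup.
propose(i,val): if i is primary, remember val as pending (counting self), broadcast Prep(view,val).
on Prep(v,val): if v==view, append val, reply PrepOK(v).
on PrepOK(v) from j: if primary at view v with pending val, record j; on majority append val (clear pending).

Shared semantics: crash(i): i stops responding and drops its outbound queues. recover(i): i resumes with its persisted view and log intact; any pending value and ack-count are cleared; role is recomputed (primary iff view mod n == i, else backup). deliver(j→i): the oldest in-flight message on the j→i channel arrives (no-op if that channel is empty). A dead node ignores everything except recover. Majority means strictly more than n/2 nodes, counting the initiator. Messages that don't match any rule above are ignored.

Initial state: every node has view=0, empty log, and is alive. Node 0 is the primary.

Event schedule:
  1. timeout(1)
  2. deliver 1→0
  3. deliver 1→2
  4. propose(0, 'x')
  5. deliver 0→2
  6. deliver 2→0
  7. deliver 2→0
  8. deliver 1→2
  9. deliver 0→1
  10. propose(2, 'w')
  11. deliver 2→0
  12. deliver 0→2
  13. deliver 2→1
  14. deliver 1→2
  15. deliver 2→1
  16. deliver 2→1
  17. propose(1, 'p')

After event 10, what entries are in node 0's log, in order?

empty

e1 timeout(1): 1[prim,v=1,-]
e2 deliver 1→0: 0[back,v=1,-]
e3 deliver 1→2: 2[back,v=1,-]
e4 propose(0,'x'): ·
e5 deliver 0→2: ·
e6 deliver 2→0: ·
e7 deliver 2→0: ·
e8 deliver 1→2: ·
e9 deliver 0→1: ·
e10 propose(2,'w'): ·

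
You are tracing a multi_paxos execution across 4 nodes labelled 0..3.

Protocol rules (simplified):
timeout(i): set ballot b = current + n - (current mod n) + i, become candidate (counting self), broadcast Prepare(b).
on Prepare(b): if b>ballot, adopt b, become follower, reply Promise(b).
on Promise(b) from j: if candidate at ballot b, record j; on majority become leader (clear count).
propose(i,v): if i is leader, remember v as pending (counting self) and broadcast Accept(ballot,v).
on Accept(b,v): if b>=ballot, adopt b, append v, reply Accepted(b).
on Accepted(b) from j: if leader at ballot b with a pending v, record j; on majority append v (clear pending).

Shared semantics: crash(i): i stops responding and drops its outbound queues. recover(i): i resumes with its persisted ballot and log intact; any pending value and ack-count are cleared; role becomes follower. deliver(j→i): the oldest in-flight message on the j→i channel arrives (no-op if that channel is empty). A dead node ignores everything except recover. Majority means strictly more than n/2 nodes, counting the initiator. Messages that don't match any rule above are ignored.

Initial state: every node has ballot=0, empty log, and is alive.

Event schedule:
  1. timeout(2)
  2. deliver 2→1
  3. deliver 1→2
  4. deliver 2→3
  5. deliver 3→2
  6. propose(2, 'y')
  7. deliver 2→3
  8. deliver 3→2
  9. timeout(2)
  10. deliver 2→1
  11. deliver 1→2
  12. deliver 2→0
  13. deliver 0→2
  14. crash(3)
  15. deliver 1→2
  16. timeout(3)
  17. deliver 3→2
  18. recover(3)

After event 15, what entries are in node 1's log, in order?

step 1 timeout(2): 2={cand,b=6,log=-}
step 2 deliver 2→1: 1={foll,b=6,log=-}
step 3 deliver 1→2: —
step 4 deliver 2→3: 3={foll,b=6,log=-}
step 5 deliver 3→2: 2={lead,b=6,log=-}
step 6 propose(2,'y'): —
step 7 deliver 2→3: 3={foll,b=6,log=y}
step 8 deliver 3→2: —
step 9 timeout(2): 2={cand,b=10,log=-}
step 10 deliver 2→1: 1={foll,b=6,log=y}
step 11 deliver 1→2: —
step 12 deliver 2→0: 0={foll,b=6,log=-}
step 13 deliver 0→2: —
step 14 crash(3): 3={✗foll,b=6,log=y}
step 15 deliver 1→2: —

y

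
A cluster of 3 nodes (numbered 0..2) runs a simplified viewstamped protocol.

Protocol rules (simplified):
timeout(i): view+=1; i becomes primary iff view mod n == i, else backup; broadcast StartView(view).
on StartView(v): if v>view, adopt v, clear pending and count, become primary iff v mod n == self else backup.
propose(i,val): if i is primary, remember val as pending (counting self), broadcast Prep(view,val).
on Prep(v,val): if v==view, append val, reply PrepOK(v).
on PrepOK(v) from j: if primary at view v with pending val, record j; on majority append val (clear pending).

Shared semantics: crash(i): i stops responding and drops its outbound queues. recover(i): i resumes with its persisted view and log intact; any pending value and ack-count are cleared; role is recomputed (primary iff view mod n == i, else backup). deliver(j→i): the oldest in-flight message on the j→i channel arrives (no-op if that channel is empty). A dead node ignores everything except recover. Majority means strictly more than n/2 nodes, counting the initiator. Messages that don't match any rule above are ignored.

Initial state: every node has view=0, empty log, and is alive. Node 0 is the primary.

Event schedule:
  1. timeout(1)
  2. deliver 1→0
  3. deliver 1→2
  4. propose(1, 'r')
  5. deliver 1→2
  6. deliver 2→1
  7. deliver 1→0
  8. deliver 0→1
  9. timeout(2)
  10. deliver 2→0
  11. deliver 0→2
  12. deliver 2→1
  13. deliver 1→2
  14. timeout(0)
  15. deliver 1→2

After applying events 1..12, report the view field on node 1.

2

1. timeout(1):  <1:prim v1 ->
2. deliver 1→0:  <0:back v1 ->
3. deliver 1→2:  <2:back v1 ->
4. propose(1,'r'):  nop
5. deliver 1→2:  <2:back v1 r>
6. deliver 2→1:  <1:prim v1 r>
7. deliver 1→0:  <0:back v1 r>
8. deliver 0→1:  nop
9. timeout(2):  <2:prim v2 r>
10. deliver 2→0:  <0:back v2 r>
11. deliver 0→2:  nop
12. deliver 2→1:  <1:back v2 r>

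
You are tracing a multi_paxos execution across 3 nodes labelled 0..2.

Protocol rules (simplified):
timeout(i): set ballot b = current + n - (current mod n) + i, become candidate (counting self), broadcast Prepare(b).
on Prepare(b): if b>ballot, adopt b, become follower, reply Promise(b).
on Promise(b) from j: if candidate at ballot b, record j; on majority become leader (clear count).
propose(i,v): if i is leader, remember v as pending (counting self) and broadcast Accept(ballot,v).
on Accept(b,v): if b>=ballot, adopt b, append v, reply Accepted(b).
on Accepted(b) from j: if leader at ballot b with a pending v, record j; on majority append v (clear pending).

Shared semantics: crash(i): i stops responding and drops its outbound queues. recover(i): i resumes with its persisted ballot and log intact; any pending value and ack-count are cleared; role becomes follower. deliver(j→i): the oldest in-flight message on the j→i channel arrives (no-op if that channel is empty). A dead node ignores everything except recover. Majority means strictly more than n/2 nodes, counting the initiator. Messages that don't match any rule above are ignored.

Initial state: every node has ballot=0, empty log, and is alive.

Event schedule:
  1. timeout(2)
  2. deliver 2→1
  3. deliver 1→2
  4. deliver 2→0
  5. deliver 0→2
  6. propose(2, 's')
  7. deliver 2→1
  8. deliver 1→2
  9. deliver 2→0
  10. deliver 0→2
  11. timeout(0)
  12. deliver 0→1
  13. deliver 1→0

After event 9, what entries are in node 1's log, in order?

s

[1] timeout(2) → N2(cand b5 [-])
[2] deliver 2→1 → N1(foll b5 [-])
[3] deliver 1→2 → N2(lead b5 [-])
[4] deliver 2→0 → N0(foll b5 [-])
[5] deliver 0→2 → ∅
[6] propose(2,'s') → ∅
[7] deliver 2→1 → N1(foll b5 [s])
[8] deliver 1→2 → N2(lead b5 [s])
[9] deliver 2→0 → N0(foll b5 [s])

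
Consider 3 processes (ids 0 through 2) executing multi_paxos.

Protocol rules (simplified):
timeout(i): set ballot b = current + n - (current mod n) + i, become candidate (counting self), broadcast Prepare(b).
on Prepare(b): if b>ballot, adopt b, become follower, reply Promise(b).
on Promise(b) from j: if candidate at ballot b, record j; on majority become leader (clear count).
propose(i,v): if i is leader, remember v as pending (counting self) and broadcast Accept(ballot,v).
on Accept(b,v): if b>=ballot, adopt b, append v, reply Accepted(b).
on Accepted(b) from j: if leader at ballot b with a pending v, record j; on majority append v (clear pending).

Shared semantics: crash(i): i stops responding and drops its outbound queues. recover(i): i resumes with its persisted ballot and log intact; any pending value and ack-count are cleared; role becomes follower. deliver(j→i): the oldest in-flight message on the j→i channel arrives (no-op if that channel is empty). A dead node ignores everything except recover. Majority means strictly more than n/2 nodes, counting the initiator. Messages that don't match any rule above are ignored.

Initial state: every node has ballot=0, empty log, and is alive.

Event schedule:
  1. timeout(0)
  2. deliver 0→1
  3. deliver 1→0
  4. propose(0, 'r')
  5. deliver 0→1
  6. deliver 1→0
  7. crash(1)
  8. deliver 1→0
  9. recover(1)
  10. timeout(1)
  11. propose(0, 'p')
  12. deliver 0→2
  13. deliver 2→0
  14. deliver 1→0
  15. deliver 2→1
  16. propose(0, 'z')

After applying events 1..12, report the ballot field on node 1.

after 1 — timeout(0): n0:cand/b3/[-]
after 2 — deliver 0→1: n1:foll/b3/[-]
after 3 — deliver 1→0: n0:lead/b3/[-]
after 4 — propose(0,'r'): ·
after 5 — deliver 0→1: n1:foll/b3/[r]
after 6 — deliver 1→0: n0:lead/b3/[r]
after 7 — crash(1): n1:✗foll/b3/[r]
after 8 — deliver 1→0: ·
after 9 — recover(1): n1:foll/b3/[r]
after 10 — timeout(1): n1:cand/b7/[r]
after 11 — propose(0,'p'): ·
after 12 — deliver 0→2: n2:foll/b3/[-]

7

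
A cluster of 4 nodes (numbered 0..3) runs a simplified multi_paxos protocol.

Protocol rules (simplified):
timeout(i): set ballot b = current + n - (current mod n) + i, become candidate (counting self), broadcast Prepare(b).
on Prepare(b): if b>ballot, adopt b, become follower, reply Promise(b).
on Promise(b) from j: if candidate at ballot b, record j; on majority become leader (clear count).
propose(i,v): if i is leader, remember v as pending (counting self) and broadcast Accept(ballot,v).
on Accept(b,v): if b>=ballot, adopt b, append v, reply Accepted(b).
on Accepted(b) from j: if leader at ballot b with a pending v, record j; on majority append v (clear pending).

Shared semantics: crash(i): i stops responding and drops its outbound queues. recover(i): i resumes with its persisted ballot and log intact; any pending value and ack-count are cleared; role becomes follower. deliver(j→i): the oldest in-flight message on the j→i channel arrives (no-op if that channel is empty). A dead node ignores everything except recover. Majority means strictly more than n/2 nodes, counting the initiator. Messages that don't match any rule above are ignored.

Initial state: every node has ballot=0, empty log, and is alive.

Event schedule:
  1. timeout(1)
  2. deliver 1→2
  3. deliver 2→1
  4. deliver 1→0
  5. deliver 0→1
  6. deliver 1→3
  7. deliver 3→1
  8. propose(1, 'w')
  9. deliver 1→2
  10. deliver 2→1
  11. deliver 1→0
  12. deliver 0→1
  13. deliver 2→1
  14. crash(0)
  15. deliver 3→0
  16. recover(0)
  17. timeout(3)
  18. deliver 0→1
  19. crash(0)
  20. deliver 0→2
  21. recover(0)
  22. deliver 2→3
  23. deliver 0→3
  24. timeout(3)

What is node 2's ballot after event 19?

5

e1 timeout(1): 1[cand,b=5,-]
e2 deliver 1→2: 2[foll,b=5,-]
e3 deliver 2→1: ·
e4 deliver 1→0: 0[foll,b=5,-]
e5 deliver 0→1: 1[lead,b=5,-]
e6 deliver 1→3: 3[foll,b=5,-]
e7 deliver 3→1: ·
e8 propose(1,'w'): ·
e9 deliver 1→2: 2[foll,b=5,w]
e10 deliver 2→1: ·
e11 deliver 1→0: 0[foll,b=5,w]
e12 deliver 0→1: 1[lead,b=5,w]
e13 deliver 2→1: ·
e14 crash(0): 0[✗foll,b=5,w]
e15 deliver 3→0: ·
e16 recover(0): 0[foll,b=5,w]
e17 timeout(3): 3[cand,b=11,-]
e18 deliver 0→1: ·
e19 crash(0): 0[✗foll,b=5,w]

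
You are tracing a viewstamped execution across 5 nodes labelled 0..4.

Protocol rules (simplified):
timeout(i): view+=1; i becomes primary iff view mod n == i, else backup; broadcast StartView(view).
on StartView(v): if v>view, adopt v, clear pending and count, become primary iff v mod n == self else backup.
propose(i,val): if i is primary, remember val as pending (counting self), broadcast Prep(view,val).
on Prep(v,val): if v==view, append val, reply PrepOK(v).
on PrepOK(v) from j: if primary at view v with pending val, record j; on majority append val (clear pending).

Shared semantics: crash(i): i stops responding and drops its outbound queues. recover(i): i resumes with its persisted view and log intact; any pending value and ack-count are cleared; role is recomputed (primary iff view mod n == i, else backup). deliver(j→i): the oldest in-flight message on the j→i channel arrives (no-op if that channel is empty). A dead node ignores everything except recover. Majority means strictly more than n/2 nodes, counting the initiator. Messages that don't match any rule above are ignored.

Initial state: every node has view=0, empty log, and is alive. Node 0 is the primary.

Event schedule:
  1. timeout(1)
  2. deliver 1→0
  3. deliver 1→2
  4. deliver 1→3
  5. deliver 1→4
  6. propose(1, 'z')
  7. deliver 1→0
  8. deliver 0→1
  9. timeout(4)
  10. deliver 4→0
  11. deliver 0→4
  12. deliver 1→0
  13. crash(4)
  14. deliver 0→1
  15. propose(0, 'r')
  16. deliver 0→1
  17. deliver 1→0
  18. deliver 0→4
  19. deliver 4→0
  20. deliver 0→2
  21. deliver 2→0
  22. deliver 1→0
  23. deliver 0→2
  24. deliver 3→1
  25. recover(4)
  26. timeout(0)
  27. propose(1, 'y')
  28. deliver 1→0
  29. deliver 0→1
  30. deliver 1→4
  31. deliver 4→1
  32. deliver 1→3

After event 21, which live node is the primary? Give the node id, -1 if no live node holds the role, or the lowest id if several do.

1

e1 timeout(1): 1[prim,v=1,-]
e2 deliver 1→0: 0[back,v=1,-]
e3 deliver 1→2: 2[back,v=1,-]
e4 deliver 1→3: 3[back,v=1,-]
e5 deliver 1→4: 4[back,v=1,-]
e6 propose(1,'z'): ·
e7 deliver 1→0: 0[back,v=1,z]
e8 deliver 0→1: ·
e9 timeout(4): 4[back,v=2,-]
e10 deliver 4→0: 0[back,v=2,z]
e11 deliver 0→4: ·
e12 deliver 1→0: ·
e13 crash(4): 4[✗back,v=2,-]
e14 deliver 0→1: ·
e15 propose(0,'r'): ·
e16 deliver 0→1: ·
e17 deliver 1→0: ·
e18 deliver 0→4: ·
e19 deliver 4→0: ·
e20 deliver 0→2: ·
e21 deliver 2→0: ·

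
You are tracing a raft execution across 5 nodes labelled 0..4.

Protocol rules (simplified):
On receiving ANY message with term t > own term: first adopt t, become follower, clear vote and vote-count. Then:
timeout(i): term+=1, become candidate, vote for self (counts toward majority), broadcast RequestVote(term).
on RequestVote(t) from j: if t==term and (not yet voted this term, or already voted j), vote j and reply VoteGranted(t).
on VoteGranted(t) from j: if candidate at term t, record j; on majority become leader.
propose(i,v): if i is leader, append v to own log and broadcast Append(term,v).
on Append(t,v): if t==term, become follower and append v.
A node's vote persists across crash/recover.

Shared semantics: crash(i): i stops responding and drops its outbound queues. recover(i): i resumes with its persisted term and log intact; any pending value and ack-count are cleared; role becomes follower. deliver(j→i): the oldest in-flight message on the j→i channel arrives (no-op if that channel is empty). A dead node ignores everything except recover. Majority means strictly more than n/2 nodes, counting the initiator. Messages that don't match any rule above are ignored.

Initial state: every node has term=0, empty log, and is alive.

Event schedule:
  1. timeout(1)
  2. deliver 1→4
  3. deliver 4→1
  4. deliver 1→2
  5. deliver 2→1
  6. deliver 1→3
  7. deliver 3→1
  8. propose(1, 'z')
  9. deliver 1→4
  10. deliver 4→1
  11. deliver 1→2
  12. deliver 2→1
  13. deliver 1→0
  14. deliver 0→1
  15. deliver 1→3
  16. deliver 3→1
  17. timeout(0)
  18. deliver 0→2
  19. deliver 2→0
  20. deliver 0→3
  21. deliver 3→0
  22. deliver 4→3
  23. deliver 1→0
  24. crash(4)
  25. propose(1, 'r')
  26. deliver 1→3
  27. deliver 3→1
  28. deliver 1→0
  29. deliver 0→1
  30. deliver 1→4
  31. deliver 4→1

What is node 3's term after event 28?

after 1 — timeout(1): n1:cand/t1/[-]
after 2 — deliver 1→4: n4:foll/t1/[-]
after 3 — deliver 4→1: ·
after 4 — deliver 1→2: n2:foll/t1/[-]
after 5 — deliver 2→1: n1:lead/t1/[-]
after 6 — deliver 1→3: n3:foll/t1/[-]
after 7 — deliver 3→1: ·
after 8 — propose(1,'z'): n1:lead/t1/[z]
after 9 — deliver 1→4: n4:foll/t1/[z]
after 10 — deliver 4→1: ·
after 11 — deliver 1→2: n2:foll/t1/[z]
after 12 — deliver 2→1: ·
after 13 — deliver 1→0: n0:foll/t1/[-]
after 14 — deliver 0→1: ·
after 15 — deliver 1→3: n3:foll/t1/[z]
after 16 — deliver 3→1: ·
after 17 — timeout(0): n0:cand/t2/[-]
after 18 — deliver 0→2: n2:foll/t2/[z]
after 19 — deliver 2→0: ·
after 20 — deliver 0→3: n3:foll/t2/[z]
after 21 — deliver 3→0: n0:lead/t2/[-]
after 22 — deliver 4→3: ·
after 23 — deliver 1→0: ·
after 24 — crash(4): n4:✗foll/t1/[z]
after 25 — propose(1,'r'): n1:lead/t1/[z,r]
after 26 — deliver 1→3: ·
after 27 — deliver 3→1: ·
after 28 — deliver 1→0: ·

2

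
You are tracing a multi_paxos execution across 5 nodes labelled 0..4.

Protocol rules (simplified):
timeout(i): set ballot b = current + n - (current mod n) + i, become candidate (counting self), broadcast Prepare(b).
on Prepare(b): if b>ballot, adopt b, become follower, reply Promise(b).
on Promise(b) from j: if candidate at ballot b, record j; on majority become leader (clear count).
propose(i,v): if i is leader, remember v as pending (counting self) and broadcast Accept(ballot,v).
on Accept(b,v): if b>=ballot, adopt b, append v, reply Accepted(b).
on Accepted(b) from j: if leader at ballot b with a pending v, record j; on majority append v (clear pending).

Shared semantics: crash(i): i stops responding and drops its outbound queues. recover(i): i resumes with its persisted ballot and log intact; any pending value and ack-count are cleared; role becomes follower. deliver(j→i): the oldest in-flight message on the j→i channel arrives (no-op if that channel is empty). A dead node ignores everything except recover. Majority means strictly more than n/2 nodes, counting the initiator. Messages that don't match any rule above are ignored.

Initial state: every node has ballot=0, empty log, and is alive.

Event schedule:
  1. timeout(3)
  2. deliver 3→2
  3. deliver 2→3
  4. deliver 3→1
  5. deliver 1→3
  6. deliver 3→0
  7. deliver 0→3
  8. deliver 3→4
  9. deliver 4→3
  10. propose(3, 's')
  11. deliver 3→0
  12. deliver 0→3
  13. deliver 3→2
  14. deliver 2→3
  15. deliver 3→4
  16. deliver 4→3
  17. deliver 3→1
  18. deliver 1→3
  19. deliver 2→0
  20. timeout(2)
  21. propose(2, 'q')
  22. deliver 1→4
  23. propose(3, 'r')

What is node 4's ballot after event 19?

8

e1 timeout(3): 3[cand,b=8,-]
e2 deliver 3→2: 2[foll,b=8,-]
e3 deliver 2→3: ·
e4 deliver 3→1: 1[foll,b=8,-]
e5 deliver 1→3: 3[lead,b=8,-]
e6 deliver 3→0: 0[foll,b=8,-]
e7 deliver 0→3: ·
e8 deliver 3→4: 4[foll,b=8,-]
e9 deliver 4→3: ·
e10 propose(3,'s'): ·
e11 deliver 3→0: 0[foll,b=8,s]
e12 deliver 0→3: ·
e13 deliver 3→2: 2[foll,b=8,s]
e14 deliver 2→3: 3[lead,b=8,s]
e15 deliver 3→4: 4[foll,b=8,s]
e16 deliver 4→3: ·
e17 deliver 3→1: 1[foll,b=8,s]
e18 deliver 1→3: ·
e19 deliver 2→0: ·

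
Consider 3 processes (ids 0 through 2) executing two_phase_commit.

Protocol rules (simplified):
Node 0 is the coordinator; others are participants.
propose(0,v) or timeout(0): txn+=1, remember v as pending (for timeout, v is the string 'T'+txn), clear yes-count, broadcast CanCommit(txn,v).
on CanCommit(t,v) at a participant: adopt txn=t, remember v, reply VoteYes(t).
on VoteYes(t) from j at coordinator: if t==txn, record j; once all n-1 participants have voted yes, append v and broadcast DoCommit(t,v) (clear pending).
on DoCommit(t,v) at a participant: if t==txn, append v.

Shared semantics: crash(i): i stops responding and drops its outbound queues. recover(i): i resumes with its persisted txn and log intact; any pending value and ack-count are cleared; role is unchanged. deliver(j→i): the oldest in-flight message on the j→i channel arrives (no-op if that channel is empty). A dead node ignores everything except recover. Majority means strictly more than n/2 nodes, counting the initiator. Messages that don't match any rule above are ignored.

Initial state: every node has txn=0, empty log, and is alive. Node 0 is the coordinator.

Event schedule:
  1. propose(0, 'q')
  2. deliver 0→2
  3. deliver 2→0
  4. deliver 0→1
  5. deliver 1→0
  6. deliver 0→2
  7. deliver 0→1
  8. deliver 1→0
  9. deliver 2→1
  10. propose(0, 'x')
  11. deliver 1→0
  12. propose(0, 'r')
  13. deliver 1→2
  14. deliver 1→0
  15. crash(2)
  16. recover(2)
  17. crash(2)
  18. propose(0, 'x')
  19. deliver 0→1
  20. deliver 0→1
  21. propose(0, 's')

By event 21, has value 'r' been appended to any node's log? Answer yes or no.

after 1 — propose(0,'q'): n0:coor/t1/[-]
after 2 — deliver 0→2: n2:part/t1/[-]
after 3 — deliver 2→0: ·
after 4 — deliver 0→1: n1:part/t1/[-]
after 5 — deliver 1→0: n0:coor/t1/[q]
after 6 — deliver 0→2: n2:part/t1/[q]
after 7 — deliver 0→1: n1:part/t1/[q]
after 8 — deliver 1→0: ·
after 9 — deliver 2→1: ·
after 10 — propose(0,'x'): n0:coor/t2/[q]
after 11 — deliver 1→0: ·
after 12 — propose(0,'r'): n0:coor/t3/[q]
after 13 — deliver 1→2: ·
after 14 — deliver 1→0: ·
after 15 — crash(2): n2:✗part/t1/[q]
after 16 — recover(2): n2:part/t1/[q]
after 17 — crash(2): n2:✗part/t1/[q]
after 18 — propose(0,'x'): n0:coor/t4/[q]
after 19 — deliver 0→1: n1:part/t2/[q]
after 20 — deliver 0→1: n1:part/t3/[q]
after 21 — propose(0,'s'): n0:coor/t5/[q]

no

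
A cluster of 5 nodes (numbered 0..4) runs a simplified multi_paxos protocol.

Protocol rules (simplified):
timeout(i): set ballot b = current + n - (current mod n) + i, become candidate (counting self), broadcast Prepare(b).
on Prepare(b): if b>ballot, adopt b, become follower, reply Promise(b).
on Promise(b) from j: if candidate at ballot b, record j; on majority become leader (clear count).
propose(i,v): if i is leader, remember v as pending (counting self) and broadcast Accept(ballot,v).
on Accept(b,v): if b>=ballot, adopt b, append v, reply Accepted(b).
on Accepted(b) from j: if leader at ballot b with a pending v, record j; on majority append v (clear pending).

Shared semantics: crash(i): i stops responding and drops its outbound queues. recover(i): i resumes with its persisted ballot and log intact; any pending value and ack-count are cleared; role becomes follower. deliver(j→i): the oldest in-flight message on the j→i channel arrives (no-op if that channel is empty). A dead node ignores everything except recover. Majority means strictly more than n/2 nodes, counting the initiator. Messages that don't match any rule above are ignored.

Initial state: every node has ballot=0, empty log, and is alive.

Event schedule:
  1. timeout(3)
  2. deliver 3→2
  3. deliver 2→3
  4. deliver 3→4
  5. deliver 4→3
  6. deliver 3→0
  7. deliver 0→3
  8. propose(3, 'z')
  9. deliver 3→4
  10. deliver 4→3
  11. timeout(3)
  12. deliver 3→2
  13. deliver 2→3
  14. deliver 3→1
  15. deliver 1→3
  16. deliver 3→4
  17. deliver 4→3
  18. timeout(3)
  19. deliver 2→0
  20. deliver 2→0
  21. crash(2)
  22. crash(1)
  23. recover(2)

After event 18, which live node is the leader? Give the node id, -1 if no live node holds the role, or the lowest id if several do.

e1 timeout(3): 3[cand,b=8,-]
e2 deliver 3→2: 2[foll,b=8,-]
e3 deliver 2→3: ·
e4 deliver 3→4: 4[foll,b=8,-]
e5 deliver 4→3: 3[lead,b=8,-]
e6 deliver 3→0: 0[foll,b=8,-]
e7 deliver 0→3: ·
e8 propose(3,'z'): ·
e9 deliver 3→4: 4[foll,b=8,z]
e10 deliver 4→3: ·
e11 timeout(3): 3[cand,b=13,-]
e12 deliver 3→2: 2[foll,b=8,z]
e13 deliver 2→3: ·
e14 deliver 3→1: 1[foll,b=8,-]
e15 deliver 1→3: ·
e16 deliver 3→4: 4[foll,b=13,z]
e17 deliver 4→3: ·
e18 timeout(3): 3[cand,b=18,-]

-1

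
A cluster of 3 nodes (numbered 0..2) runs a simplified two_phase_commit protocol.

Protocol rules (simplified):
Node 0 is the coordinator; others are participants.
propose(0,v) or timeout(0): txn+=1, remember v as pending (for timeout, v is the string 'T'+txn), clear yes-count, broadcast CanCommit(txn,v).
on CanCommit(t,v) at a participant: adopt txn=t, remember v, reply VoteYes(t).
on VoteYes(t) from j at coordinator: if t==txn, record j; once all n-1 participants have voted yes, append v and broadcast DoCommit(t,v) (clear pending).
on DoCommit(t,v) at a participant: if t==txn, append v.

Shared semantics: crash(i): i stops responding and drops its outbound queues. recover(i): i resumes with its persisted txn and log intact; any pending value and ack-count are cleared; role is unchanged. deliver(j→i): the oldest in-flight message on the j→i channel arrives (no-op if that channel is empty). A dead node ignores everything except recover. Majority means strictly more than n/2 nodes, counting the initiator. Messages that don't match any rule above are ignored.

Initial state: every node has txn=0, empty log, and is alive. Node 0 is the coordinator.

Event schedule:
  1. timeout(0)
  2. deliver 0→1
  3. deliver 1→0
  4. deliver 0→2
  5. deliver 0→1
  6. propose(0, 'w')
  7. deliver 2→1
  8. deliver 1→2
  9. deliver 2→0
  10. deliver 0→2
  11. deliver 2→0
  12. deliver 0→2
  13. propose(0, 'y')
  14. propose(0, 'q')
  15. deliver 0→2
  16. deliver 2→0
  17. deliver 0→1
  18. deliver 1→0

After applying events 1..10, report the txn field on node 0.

2

step 1 timeout(0): 0={coor,t=1,log=-}
step 2 deliver 0→1: 1={part,t=1,log=-}
step 3 deliver 1→0: —
step 4 deliver 0→2: 2={part,t=1,log=-}
step 5 deliver 0→1: —
step 6 propose(0,'w'): 0={coor,t=2,log=-}
step 7 deliver 2→1: —
step 8 deliver 1→2: —
step 9 deliver 2→0: —
step 10 deliver 0→2: 2={part,t=2,log=-}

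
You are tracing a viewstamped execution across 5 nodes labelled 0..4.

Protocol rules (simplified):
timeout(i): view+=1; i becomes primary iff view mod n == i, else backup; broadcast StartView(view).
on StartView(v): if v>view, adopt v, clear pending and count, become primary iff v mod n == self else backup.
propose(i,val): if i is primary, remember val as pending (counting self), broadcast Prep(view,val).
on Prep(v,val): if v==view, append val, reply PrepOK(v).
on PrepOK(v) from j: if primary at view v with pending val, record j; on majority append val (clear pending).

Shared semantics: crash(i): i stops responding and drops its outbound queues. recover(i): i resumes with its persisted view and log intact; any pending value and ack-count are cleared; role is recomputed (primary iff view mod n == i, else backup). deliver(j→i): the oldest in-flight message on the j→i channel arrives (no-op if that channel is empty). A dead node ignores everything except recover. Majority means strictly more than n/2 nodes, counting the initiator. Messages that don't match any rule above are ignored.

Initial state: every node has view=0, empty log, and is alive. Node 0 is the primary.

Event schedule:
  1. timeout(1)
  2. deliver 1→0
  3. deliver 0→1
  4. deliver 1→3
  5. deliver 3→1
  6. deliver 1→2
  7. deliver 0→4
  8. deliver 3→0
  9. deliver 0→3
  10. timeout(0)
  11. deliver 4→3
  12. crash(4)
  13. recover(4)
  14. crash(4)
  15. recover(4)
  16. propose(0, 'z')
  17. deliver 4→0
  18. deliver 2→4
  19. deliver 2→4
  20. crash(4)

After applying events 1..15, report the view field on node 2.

1

1. timeout(1):  <1:prim v1 ->
2. deliver 1→0:  <0:back v1 ->
3. deliver 0→1:  nop
4. deliver 1→3:  <3:back v1 ->
5. deliver 3→1:  nop
6. deliver 1→2:  <2:back v1 ->
7. deliver 0→4:  nop
8. deliver 3→0:  nop
9. deliver 0→3:  nop
10. timeout(0):  <0:back v2 ->
11. deliver 4→3:  nop
12. crash(4):  <4:✗back v0 ->
13. recover(4):  <4:back v0 ->
14. crash(4):  <4:✗back v0 ->
15. recover(4):  <4:back v0 ->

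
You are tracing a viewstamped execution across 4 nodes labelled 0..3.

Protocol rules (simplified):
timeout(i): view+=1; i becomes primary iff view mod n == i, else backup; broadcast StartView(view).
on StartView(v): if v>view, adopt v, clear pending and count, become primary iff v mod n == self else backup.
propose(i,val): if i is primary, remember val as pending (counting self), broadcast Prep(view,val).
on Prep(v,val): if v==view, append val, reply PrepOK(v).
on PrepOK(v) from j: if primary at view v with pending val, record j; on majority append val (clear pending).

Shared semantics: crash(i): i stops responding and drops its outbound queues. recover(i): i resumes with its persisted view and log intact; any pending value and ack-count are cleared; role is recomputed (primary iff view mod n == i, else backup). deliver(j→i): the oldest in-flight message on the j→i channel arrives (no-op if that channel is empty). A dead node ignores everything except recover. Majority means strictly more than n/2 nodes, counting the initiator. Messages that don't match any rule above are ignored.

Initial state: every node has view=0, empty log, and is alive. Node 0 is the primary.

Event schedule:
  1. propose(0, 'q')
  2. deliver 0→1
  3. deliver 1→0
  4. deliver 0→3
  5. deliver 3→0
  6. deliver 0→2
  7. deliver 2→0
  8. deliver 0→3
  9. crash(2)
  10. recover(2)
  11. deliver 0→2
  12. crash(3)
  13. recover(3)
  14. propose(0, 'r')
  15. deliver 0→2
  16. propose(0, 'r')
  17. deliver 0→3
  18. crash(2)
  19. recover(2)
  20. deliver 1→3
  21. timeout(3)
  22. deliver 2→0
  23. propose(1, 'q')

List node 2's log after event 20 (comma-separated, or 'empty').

1. propose(0,'q'):  nop
2. deliver 0→1:  <1:back v0 q>
3. deliver 1→0:  nop
4. deliver 0→3:  <3:back v0 q>
5. deliver 3→0:  <0:prim v0 q>
6. deliver 0→2:  <2:back v0 q>
7. deliver 2→0:  nop
8. deliver 0→3:  nop
9. crash(2):  <2:✗back v0 q>
10. recover(2):  <2:back v0 q>
11. deliver 0→2:  nop
12. crash(3):  <3:✗back v0 q>
13. recover(3):  <3:back v0 q>
14. propose(0,'r'):  nop
15. deliver 0→2:  <2:back v0 q,r>
16. propose(0,'r'):  nop
17. deliver 0→3:  <3:back v0 q,r>
18. crash(2):  <2:✗back v0 q,r>
19. recover(2):  <2:back v0 q,r>
20. deliver 1→3:  nop

q,r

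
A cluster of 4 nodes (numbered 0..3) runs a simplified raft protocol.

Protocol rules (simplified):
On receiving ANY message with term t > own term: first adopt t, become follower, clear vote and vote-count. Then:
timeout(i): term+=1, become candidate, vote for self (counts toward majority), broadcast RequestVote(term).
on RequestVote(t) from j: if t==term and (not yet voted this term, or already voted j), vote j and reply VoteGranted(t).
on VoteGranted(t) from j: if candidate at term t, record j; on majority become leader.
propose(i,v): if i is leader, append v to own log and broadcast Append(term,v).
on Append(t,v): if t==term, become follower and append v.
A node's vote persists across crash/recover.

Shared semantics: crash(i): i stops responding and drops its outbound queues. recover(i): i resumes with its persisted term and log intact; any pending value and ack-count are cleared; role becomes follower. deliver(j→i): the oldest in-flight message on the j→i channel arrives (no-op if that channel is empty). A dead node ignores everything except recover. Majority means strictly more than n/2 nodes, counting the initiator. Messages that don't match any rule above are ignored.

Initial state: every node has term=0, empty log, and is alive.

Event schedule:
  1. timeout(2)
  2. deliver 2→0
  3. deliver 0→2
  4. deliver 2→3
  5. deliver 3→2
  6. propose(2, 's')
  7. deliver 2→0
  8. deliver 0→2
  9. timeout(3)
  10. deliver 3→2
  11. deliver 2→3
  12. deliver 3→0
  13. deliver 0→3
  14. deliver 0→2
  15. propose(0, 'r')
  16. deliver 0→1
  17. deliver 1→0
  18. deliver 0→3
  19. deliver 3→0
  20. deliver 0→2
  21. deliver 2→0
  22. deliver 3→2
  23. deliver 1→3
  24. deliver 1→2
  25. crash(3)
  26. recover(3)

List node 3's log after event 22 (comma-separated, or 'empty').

[1] timeout(2) → N2(cand t1 [-])
[2] deliver 2→0 → N0(foll t1 [-])
[3] deliver 0→2 → ∅
[4] deliver 2→3 → N3(foll t1 [-])
[5] deliver 3→2 → N2(lead t1 [-])
[6] propose(2,'s') → N2(lead t1 [s])
[7] deliver 2→0 → N0(foll t1 [s])
[8] deliver 0→2 → ∅
[9] timeout(3) → N3(cand t2 [-])
[10] deliver 3→2 → N2(foll t2 [s])
[11] deliver 2→3 → ∅
[12] deliver 3→0 → N0(foll t2 [s])
[13] deliver 0→3 → ∅
[14] deliver 0→2 → ∅
[15] propose(0,'r') → ∅
[16] deliver 0→1 → ∅
[17] deliver 1→0 → ∅
[18] deliver 0→3 → ∅
[19] deliver 3→0 → ∅
[20] deliver 0→2 → ∅
[21] deliver 2→0 → ∅
[22] deliver 3→2 → ∅

empty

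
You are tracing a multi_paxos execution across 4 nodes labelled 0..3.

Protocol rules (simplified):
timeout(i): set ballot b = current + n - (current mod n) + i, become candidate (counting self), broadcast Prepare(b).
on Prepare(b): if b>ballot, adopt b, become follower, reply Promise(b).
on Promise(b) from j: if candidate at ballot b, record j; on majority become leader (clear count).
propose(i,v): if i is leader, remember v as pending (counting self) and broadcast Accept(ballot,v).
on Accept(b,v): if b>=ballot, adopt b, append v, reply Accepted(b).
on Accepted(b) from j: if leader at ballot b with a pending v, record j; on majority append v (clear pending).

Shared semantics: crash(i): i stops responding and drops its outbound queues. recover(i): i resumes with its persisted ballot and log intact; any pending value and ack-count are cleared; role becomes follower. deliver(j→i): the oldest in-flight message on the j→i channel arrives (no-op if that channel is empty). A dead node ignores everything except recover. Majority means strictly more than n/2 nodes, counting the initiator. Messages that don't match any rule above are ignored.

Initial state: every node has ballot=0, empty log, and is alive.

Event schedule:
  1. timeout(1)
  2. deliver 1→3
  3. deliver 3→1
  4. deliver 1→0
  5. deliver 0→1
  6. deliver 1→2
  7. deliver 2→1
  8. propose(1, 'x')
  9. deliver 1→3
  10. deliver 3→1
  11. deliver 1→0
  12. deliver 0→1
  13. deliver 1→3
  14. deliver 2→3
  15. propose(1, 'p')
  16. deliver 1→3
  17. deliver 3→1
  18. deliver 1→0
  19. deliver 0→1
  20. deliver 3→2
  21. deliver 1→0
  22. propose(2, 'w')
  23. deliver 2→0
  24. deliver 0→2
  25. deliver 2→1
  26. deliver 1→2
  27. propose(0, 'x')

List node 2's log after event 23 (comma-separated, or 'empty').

1. timeout(1):  <1:cand b5 ->
2. deliver 1→3:  <3:foll b5 ->
3. deliver 3→1:  nop
4. deliver 1→0:  <0:foll b5 ->
5. deliver 0→1:  <1:lead b5 ->
6. deliver 1→2:  <2:foll b5 ->
7. deliver 2→1:  nop
8. propose(1,'x'):  nop
9. deliver 1→3:  <3:foll b5 x>
10. deliver 3→1:  nop
11. deliver 1→0:  <0:foll b5 x>
12. deliver 0→1:  <1:lead b5 x>
13. deliver 1→3:  nop
14. deliver 2→3:  nop
15. propose(1,'p'):  nop
16. deliver 1→3:  <3:foll b5 x,p>
17. deliver 3→1:  nop
18. deliver 1→0:  <0:foll b5 x,p>
19. deliver 0→1:  <1:lead b5 x,p>
20. deliver 3→2:  nop
21. deliver 1→0:  nop
22. propose(2,'w'):  nop
23. deliver 2→0:  nop

empty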